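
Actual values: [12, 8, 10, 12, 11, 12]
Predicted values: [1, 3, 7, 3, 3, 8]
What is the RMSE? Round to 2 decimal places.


MSE = 52.6667. RMSE = sqrt(52.6667) = 7.26.

7.26


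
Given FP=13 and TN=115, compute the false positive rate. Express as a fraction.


FPR = FP / (FP + TN) = 13 / 128 = 13/128.

13/128


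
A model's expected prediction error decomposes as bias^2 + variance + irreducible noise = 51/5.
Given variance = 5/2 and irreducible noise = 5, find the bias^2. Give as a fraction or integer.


Total error = bias^2 + variance + irreducible noise. So bias^2 = 51/5 - 5/2 - 5 = 27/10.

27/10


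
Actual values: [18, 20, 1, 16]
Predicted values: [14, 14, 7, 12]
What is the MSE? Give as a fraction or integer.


MSE = (1/4) * ((18-14)^2=16 + (20-14)^2=36 + (1-7)^2=36 + (16-12)^2=16). Sum = 104. MSE = 26.

26


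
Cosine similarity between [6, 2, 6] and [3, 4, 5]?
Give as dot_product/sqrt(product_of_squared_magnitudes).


dot = 56. |a|^2 = 76, |b|^2 = 50. cos = 56/sqrt(3800).

56/sqrt(3800)


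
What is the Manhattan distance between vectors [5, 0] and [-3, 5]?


d = sum of absolute differences: |5--3|=8 + |0-5|=5 = 13.

13


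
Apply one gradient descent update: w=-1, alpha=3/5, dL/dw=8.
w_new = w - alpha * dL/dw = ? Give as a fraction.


w_new = -1 - 3/5 * 8 = -1 - 24/5 = -29/5.

-29/5


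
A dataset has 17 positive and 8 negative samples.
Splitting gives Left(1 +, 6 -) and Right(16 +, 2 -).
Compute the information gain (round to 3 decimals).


H(parent) = 0.9044. H(left) = 0.5917, H(right) = 0.5033. Weighted = (7/25)*0.5917 + (18/25)*0.5033 = 0.5281. IG = 0.9044 - 0.5281 = 0.3763, which rounds to 0.376.

0.376


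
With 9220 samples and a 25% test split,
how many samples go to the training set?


Test set = 9220 * 25% = 2305. Training set = 9220 - 2305 = 6915.

6915


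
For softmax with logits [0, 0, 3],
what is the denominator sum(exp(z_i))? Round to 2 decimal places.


Denom = e^0=1.0000 + e^0=1.0000 + e^3=20.0855. Sum = 22.0855, which rounds to 22.09.

22.09


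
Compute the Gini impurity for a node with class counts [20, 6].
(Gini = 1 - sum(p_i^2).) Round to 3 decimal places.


Total = 26. Proportions: 20/26, 6/26. sum(p_i^2) = 0.6450. Gini = 1 - 0.6450 = 0.3550, which rounds to 0.355.

0.355


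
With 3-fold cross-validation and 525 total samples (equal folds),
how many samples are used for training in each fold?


Each validation fold has 525/3 = 175 samples. Training set = 525 - 175 = 350.

350


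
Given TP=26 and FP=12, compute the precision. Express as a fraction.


Precision = TP / (TP + FP) = 26 / 38 = 13/19.

13/19


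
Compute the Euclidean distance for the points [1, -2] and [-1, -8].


d = sqrt(sum of squared differences). (1--1)^2=4, (-2--8)^2=36. Sum = 40.

sqrt(40)


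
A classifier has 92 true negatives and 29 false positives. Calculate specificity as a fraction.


Specificity = TN / (TN + FP) = 92 / 121 = 92/121.

92/121


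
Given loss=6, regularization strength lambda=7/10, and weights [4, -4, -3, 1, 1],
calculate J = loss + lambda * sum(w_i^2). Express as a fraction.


L2 sq norm = sum(w^2) = 43. J = 6 + 7/10 * 43 = 361/10.

361/10


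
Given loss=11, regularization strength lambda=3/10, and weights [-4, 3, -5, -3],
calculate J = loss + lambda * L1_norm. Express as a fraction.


L1 norm = sum(|w|) = 15. J = 11 + 3/10 * 15 = 31/2.

31/2


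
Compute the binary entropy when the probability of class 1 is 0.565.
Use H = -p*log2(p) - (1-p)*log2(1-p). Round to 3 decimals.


H = -0.565*log2(0.565) - 0.435*log2(0.435) = 0.988.

0.988


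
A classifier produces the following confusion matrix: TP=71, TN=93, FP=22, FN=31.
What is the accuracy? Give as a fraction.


Accuracy = (TP + TN) / (TP + TN + FP + FN) = (71 + 93) / 217 = 164/217.

164/217


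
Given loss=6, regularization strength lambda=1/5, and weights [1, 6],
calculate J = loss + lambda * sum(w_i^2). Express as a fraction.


L2 sq norm = sum(w^2) = 37. J = 6 + 1/5 * 37 = 67/5.

67/5


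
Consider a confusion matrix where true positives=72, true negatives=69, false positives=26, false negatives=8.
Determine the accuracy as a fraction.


Accuracy = (TP + TN) / (TP + TN + FP + FN) = (72 + 69) / 175 = 141/175.

141/175


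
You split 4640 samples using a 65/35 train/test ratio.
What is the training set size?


Test set = 4640 * 35% = 1624. Training set = 4640 - 1624 = 3016.

3016


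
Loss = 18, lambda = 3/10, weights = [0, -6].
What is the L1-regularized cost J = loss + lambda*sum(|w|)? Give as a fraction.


L1 norm = sum(|w|) = 6. J = 18 + 3/10 * 6 = 99/5.

99/5


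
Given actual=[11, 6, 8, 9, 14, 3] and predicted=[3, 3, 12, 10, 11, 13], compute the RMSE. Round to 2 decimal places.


MSE = 33.1667. RMSE = sqrt(33.1667) = 5.76.

5.76


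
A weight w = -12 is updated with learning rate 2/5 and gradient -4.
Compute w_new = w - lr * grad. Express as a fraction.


w_new = -12 - 2/5 * -4 = -12 - -8/5 = -52/5.

-52/5


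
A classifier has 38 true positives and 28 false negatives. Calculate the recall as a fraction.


Recall = TP / (TP + FN) = 38 / 66 = 19/33.

19/33


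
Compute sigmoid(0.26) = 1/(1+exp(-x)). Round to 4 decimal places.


sigma(0.26) = 1/(1+e^(-0.26)) = 1/(1+0.771052) = 1/1.771052 = 0.5646.

0.5646


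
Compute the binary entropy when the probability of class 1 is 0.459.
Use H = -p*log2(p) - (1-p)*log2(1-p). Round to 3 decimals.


H = -0.459*log2(0.459) - 0.541*log2(0.541) = 0.995.

0.995


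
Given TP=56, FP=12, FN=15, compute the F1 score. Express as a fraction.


Precision = 56/68 = 14/17. Recall = 56/71 = 56/71. F1 = 2*P*R/(P+R) = 112/139.

112/139


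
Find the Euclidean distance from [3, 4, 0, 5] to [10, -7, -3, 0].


d = sqrt(sum of squared differences). (3-10)^2=49, (4--7)^2=121, (0--3)^2=9, (5-0)^2=25. Sum = 204.

sqrt(204)


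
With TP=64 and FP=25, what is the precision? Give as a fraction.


Precision = TP / (TP + FP) = 64 / 89 = 64/89.

64/89


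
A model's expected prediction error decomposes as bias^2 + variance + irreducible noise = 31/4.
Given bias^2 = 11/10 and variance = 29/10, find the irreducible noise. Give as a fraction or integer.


Total error = bias^2 + variance + irreducible noise. So irreducible noise = 31/4 - 11/10 - 29/10 = 15/4.

15/4


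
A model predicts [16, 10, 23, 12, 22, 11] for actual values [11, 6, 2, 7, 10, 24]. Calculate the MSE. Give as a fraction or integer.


MSE = (1/6) * ((11-16)^2=25 + (6-10)^2=16 + (2-23)^2=441 + (7-12)^2=25 + (10-22)^2=144 + (24-11)^2=169). Sum = 820. MSE = 410/3.

410/3


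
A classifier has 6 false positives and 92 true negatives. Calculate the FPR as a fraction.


FPR = FP / (FP + TN) = 6 / 98 = 3/49.

3/49


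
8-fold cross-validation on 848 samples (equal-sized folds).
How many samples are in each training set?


Each validation fold has 848/8 = 106 samples. Training set = 848 - 106 = 742.

742


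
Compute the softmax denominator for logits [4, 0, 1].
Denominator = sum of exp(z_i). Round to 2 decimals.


Denom = e^4=54.5982 + e^0=1.0000 + e^1=2.7183. Sum = 58.3165, which rounds to 58.32.

58.32


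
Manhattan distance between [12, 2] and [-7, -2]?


d = sum of absolute differences: |12--7|=19 + |2--2|=4 = 23.

23


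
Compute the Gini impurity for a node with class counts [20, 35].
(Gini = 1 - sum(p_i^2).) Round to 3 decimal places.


Total = 55. Proportions: 20/55, 35/55. sum(p_i^2) = 0.5372. Gini = 1 - 0.5372 = 0.4628, which rounds to 0.463.

0.463


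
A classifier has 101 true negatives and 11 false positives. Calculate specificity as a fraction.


Specificity = TN / (TN + FP) = 101 / 112 = 101/112.

101/112


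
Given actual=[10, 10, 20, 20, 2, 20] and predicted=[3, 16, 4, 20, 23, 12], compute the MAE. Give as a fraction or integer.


MAE = (1/6) * (|10-3|=7 + |10-16|=6 + |20-4|=16 + |20-20|=0 + |2-23|=21 + |20-12|=8). Sum = 58. MAE = 29/3.

29/3


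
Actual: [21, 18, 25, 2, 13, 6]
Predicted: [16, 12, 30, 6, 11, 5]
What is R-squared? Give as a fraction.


Mean(y) = 85/6. SS_res = 107. SS_tot = 2369/6. R^2 = 1 - 107/(2369/6) = 1727/2369.

1727/2369


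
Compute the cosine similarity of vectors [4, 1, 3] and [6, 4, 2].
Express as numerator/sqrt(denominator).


dot = 34. |a|^2 = 26, |b|^2 = 56. cos = 34/sqrt(1456).

34/sqrt(1456)


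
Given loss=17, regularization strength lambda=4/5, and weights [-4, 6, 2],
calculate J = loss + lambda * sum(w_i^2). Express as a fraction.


L2 sq norm = sum(w^2) = 56. J = 17 + 4/5 * 56 = 309/5.

309/5


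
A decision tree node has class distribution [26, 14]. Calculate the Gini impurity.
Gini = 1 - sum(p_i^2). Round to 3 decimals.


Total = 40. Proportions: 26/40, 14/40. sum(p_i^2) = 0.5450. Gini = 1 - 0.5450 = 0.4550, which rounds to 0.455.

0.455


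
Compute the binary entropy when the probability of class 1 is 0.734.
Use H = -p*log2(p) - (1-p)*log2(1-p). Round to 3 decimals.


H = -0.734*log2(0.734) - 0.266*log2(0.266) = 0.836.

0.836


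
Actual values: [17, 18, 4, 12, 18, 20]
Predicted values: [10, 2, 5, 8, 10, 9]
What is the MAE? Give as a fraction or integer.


MAE = (1/6) * (|17-10|=7 + |18-2|=16 + |4-5|=1 + |12-8|=4 + |18-10|=8 + |20-9|=11). Sum = 47. MAE = 47/6.

47/6


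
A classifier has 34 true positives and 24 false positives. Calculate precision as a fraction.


Precision = TP / (TP + FP) = 34 / 58 = 17/29.

17/29


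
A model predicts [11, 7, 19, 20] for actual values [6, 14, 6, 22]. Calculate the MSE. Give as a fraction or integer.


MSE = (1/4) * ((6-11)^2=25 + (14-7)^2=49 + (6-19)^2=169 + (22-20)^2=4). Sum = 247. MSE = 247/4.

247/4


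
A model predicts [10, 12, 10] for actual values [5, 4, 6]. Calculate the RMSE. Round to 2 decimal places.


MSE = 35.0000. RMSE = sqrt(35.0000) = 5.92.

5.92


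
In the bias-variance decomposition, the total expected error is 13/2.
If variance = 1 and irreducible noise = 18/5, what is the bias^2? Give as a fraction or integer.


Total error = bias^2 + variance + irreducible noise. So bias^2 = 13/2 - 1 - 18/5 = 19/10.

19/10


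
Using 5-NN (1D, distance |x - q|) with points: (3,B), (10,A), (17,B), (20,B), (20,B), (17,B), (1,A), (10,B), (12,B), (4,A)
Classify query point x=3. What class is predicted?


Distances: |3-3|=0, |10-3|=7, |17-3|=14, |20-3|=17, |20-3|=17, |17-3|=14, |1-3|=2, |10-3|=7, |12-3|=9, |4-3|=1. 5 nearest: (3,B), (4,A), (1,A), (10,A), (10,B). Counts: {'B': 2, 'A': 3}. Majority class: A.

A


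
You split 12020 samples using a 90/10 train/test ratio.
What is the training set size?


Test set = 12020 * 10% = 1202. Training set = 12020 - 1202 = 10818.

10818


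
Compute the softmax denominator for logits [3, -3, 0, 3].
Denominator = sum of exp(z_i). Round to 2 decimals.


Denom = e^3=20.0855 + e^-3=0.0498 + e^0=1.0000 + e^3=20.0855. Sum = 41.2208, which rounds to 41.22.

41.22


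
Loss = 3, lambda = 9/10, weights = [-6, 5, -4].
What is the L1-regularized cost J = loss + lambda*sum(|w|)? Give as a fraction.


L1 norm = sum(|w|) = 15. J = 3 + 9/10 * 15 = 33/2.

33/2


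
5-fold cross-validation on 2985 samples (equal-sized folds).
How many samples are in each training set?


Each validation fold has 2985/5 = 597 samples. Training set = 2985 - 597 = 2388.

2388


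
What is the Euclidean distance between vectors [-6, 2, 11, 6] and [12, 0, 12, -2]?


d = sqrt(sum of squared differences). (-6-12)^2=324, (2-0)^2=4, (11-12)^2=1, (6--2)^2=64. Sum = 393.

sqrt(393)


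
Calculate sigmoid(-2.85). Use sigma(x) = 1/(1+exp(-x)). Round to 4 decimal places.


sigma(-2.85) = 1/(1+e^(2.85)) = 1/(1+17.287782) = 1/18.287782 = 0.0547.

0.0547


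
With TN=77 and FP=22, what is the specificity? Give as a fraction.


Specificity = TN / (TN + FP) = 77 / 99 = 7/9.

7/9


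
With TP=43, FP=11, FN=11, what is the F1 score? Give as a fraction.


Precision = 43/54 = 43/54. Recall = 43/54 = 43/54. F1 = 2*P*R/(P+R) = 43/54.

43/54


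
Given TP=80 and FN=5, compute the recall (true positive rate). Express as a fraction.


Recall = TP / (TP + FN) = 80 / 85 = 16/17.

16/17


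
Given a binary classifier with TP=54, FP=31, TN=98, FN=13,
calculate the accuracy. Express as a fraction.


Accuracy = (TP + TN) / (TP + TN + FP + FN) = (54 + 98) / 196 = 38/49.

38/49


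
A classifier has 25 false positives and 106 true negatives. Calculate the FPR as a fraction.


FPR = FP / (FP + TN) = 25 / 131 = 25/131.

25/131


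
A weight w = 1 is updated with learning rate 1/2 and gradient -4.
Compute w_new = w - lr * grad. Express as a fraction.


w_new = 1 - 1/2 * -4 = 1 - -2 = 3.

3


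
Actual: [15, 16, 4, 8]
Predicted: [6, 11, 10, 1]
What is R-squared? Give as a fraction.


Mean(y) = 43/4. SS_res = 191. SS_tot = 395/4. R^2 = 1 - 191/(395/4) = -369/395.

-369/395


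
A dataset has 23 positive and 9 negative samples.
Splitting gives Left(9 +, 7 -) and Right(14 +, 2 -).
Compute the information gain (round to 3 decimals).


H(parent) = 0.8571. H(left) = 0.9887, H(right) = 0.5436. Weighted = (16/32)*0.9887 + (16/32)*0.5436 = 0.7662. IG = 0.8571 - 0.7662 = 0.0909, which rounds to 0.091.

0.091


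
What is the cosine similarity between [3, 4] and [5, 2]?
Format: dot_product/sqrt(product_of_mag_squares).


dot = 23. |a|^2 = 25, |b|^2 = 29. cos = 23/sqrt(725).

23/sqrt(725)


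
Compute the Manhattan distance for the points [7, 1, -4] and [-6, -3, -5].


d = sum of absolute differences: |7--6|=13 + |1--3|=4 + |-4--5|=1 = 18.

18


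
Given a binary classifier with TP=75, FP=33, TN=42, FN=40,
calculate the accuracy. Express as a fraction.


Accuracy = (TP + TN) / (TP + TN + FP + FN) = (75 + 42) / 190 = 117/190.

117/190


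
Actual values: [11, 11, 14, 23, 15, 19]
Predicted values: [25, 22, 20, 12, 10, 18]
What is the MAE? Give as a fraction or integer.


MAE = (1/6) * (|11-25|=14 + |11-22|=11 + |14-20|=6 + |23-12|=11 + |15-10|=5 + |19-18|=1). Sum = 48. MAE = 8.

8


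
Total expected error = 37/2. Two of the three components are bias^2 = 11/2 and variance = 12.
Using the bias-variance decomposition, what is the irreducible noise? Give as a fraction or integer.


Total error = bias^2 + variance + irreducible noise. So irreducible noise = 37/2 - 11/2 - 12 = 1.

1


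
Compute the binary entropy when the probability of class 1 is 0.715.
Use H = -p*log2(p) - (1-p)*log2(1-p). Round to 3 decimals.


H = -0.715*log2(0.715) - 0.285*log2(0.285) = 0.862.

0.862


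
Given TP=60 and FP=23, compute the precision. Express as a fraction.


Precision = TP / (TP + FP) = 60 / 83 = 60/83.

60/83


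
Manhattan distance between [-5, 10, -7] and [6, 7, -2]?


d = sum of absolute differences: |-5-6|=11 + |10-7|=3 + |-7--2|=5 = 19.

19


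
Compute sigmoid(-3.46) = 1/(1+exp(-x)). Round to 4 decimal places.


sigma(-3.46) = 1/(1+e^(3.46)) = 1/(1+31.816977) = 1/32.816977 = 0.0305.

0.0305


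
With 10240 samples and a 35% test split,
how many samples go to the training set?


Test set = 10240 * 35% = 3584. Training set = 10240 - 3584 = 6656.

6656


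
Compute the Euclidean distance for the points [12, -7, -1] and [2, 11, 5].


d = sqrt(sum of squared differences). (12-2)^2=100, (-7-11)^2=324, (-1-5)^2=36. Sum = 460.

sqrt(460)


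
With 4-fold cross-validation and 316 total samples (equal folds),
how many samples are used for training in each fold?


Each validation fold has 316/4 = 79 samples. Training set = 316 - 79 = 237.

237


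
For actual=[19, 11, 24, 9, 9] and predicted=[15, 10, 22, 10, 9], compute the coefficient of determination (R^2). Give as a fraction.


Mean(y) = 72/5. SS_res = 22. SS_tot = 916/5. R^2 = 1 - 22/(916/5) = 403/458.

403/458


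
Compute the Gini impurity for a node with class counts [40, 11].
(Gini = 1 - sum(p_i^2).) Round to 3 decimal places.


Total = 51. Proportions: 40/51, 11/51. sum(p_i^2) = 0.6617. Gini = 1 - 0.6617 = 0.3383, which rounds to 0.338.

0.338


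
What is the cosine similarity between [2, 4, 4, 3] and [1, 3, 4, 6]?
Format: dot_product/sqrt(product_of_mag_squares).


dot = 48. |a|^2 = 45, |b|^2 = 62. cos = 48/sqrt(2790).

48/sqrt(2790)


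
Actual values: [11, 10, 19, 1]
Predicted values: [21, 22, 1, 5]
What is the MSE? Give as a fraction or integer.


MSE = (1/4) * ((11-21)^2=100 + (10-22)^2=144 + (19-1)^2=324 + (1-5)^2=16). Sum = 584. MSE = 146.

146


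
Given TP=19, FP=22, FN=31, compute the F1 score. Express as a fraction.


Precision = 19/41 = 19/41. Recall = 19/50 = 19/50. F1 = 2*P*R/(P+R) = 38/91.

38/91


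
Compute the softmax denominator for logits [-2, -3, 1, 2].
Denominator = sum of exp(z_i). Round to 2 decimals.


Denom = e^-2=0.1353 + e^-3=0.0498 + e^1=2.7183 + e^2=7.3891. Sum = 10.2925, which rounds to 10.29.

10.29


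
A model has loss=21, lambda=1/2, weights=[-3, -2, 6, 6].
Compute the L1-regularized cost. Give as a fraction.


L1 norm = sum(|w|) = 17. J = 21 + 1/2 * 17 = 59/2.

59/2


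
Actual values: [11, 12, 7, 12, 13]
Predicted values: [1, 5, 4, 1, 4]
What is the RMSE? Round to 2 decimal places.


MSE = 72.0000. RMSE = sqrt(72.0000) = 8.49.

8.49


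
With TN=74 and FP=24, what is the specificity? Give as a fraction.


Specificity = TN / (TN + FP) = 74 / 98 = 37/49.

37/49


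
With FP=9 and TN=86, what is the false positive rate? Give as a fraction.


FPR = FP / (FP + TN) = 9 / 95 = 9/95.

9/95


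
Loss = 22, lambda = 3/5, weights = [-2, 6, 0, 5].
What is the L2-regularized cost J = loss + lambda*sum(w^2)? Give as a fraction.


L2 sq norm = sum(w^2) = 65. J = 22 + 3/5 * 65 = 61.

61


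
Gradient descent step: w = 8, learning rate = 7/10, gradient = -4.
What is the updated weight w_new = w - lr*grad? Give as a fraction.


w_new = 8 - 7/10 * -4 = 8 - -14/5 = 54/5.

54/5


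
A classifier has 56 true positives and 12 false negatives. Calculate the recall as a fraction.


Recall = TP / (TP + FN) = 56 / 68 = 14/17.

14/17


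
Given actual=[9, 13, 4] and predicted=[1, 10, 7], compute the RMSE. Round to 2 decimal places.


MSE = 27.3333. RMSE = sqrt(27.3333) = 5.23.

5.23


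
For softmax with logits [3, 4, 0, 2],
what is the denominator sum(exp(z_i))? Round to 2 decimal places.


Denom = e^3=20.0855 + e^4=54.5982 + e^0=1.0000 + e^2=7.3891. Sum = 83.0728, which rounds to 83.07.

83.07


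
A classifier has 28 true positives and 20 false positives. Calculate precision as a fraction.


Precision = TP / (TP + FP) = 28 / 48 = 7/12.

7/12


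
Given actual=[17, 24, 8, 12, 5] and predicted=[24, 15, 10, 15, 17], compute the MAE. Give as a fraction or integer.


MAE = (1/5) * (|17-24|=7 + |24-15|=9 + |8-10|=2 + |12-15|=3 + |5-17|=12). Sum = 33. MAE = 33/5.

33/5


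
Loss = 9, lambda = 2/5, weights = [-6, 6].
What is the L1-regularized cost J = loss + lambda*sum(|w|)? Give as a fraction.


L1 norm = sum(|w|) = 12. J = 9 + 2/5 * 12 = 69/5.

69/5


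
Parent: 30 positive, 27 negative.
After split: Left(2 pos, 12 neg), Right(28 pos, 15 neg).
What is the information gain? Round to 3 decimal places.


H(parent) = 0.9980. H(left) = 0.5917, H(right) = 0.9330. Weighted = (14/57)*0.5917 + (43/57)*0.9330 = 0.8492. IG = 0.9980 - 0.8492 = 0.1488, which rounds to 0.149.

0.149


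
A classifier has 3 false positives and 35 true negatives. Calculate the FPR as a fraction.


FPR = FP / (FP + TN) = 3 / 38 = 3/38.

3/38


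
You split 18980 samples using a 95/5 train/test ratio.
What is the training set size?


Test set = 18980 * 5% = 949. Training set = 18980 - 949 = 18031.

18031


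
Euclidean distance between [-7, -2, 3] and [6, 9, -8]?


d = sqrt(sum of squared differences). (-7-6)^2=169, (-2-9)^2=121, (3--8)^2=121. Sum = 411.

sqrt(411)


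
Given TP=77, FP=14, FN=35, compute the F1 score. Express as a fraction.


Precision = 77/91 = 11/13. Recall = 77/112 = 11/16. F1 = 2*P*R/(P+R) = 22/29.

22/29


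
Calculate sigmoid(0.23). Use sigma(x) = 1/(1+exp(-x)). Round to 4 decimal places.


sigma(0.23) = 1/(1+e^(-0.23)) = 1/(1+0.794534) = 1/1.794534 = 0.5572.

0.5572


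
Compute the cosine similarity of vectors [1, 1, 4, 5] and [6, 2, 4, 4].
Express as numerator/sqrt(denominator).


dot = 44. |a|^2 = 43, |b|^2 = 72. cos = 44/sqrt(3096).

44/sqrt(3096)


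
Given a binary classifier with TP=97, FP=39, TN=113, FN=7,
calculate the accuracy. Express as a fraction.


Accuracy = (TP + TN) / (TP + TN + FP + FN) = (97 + 113) / 256 = 105/128.

105/128


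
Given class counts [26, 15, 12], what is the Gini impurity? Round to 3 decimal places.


Total = 53. Proportions: 26/53, 15/53, 12/53. sum(p_i^2) = 0.3720. Gini = 1 - 0.3720 = 0.6280, which rounds to 0.628.

0.628


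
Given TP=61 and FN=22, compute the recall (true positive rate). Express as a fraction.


Recall = TP / (TP + FN) = 61 / 83 = 61/83.

61/83


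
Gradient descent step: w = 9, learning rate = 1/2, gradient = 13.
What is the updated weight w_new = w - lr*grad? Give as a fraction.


w_new = 9 - 1/2 * 13 = 9 - 13/2 = 5/2.

5/2


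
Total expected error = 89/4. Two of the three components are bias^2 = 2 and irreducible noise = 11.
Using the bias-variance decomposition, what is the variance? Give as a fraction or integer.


Total error = bias^2 + variance + irreducible noise. So variance = 89/4 - 2 - 11 = 37/4.

37/4


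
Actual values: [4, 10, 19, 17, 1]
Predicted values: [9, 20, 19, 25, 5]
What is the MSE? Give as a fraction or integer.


MSE = (1/5) * ((4-9)^2=25 + (10-20)^2=100 + (19-19)^2=0 + (17-25)^2=64 + (1-5)^2=16). Sum = 205. MSE = 41.

41


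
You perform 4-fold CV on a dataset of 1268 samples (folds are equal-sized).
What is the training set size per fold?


Each validation fold has 1268/4 = 317 samples. Training set = 1268 - 317 = 951.

951


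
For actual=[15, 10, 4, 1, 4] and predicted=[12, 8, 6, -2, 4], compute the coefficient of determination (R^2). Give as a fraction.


Mean(y) = 34/5. SS_res = 26. SS_tot = 634/5. R^2 = 1 - 26/(634/5) = 252/317.

252/317


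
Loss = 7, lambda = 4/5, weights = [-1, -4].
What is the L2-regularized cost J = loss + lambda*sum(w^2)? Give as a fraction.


L2 sq norm = sum(w^2) = 17. J = 7 + 4/5 * 17 = 103/5.

103/5


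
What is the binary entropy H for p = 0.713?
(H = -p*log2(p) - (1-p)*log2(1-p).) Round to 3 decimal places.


H = -0.713*log2(0.713) - 0.287*log2(0.287) = 0.865.

0.865


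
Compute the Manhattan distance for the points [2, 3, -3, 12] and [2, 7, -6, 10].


d = sum of absolute differences: |2-2|=0 + |3-7|=4 + |-3--6|=3 + |12-10|=2 = 9.

9


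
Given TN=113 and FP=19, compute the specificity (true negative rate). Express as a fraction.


Specificity = TN / (TN + FP) = 113 / 132 = 113/132.

113/132


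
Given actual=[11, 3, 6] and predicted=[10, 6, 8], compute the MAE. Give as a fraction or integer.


MAE = (1/3) * (|11-10|=1 + |3-6|=3 + |6-8|=2). Sum = 6. MAE = 2.

2


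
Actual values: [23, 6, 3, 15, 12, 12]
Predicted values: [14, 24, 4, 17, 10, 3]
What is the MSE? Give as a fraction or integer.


MSE = (1/6) * ((23-14)^2=81 + (6-24)^2=324 + (3-4)^2=1 + (15-17)^2=4 + (12-10)^2=4 + (12-3)^2=81). Sum = 495. MSE = 165/2.

165/2


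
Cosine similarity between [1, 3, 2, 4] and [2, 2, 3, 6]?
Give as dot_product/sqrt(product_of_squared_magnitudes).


dot = 38. |a|^2 = 30, |b|^2 = 53. cos = 38/sqrt(1590).

38/sqrt(1590)


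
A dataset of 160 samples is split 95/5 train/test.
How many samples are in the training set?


Test set = 160 * 5% = 8. Training set = 160 - 8 = 152.

152


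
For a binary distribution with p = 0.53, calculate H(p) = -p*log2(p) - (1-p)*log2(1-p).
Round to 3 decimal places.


H = -0.53*log2(0.53) - 0.47*log2(0.47) = 0.997.

0.997


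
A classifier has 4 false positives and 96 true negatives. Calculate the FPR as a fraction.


FPR = FP / (FP + TN) = 4 / 100 = 1/25.

1/25


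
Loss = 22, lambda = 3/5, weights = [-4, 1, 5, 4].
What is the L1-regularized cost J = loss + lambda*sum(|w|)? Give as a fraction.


L1 norm = sum(|w|) = 14. J = 22 + 3/5 * 14 = 152/5.

152/5


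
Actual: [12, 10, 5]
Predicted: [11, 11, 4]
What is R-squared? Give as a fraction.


Mean(y) = 9. SS_res = 3. SS_tot = 26. R^2 = 1 - 3/(26) = 23/26.

23/26


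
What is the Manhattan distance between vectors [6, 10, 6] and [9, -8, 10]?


d = sum of absolute differences: |6-9|=3 + |10--8|=18 + |6-10|=4 = 25.

25


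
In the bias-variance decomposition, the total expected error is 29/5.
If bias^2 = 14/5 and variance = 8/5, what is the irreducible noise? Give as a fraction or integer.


Total error = bias^2 + variance + irreducible noise. So irreducible noise = 29/5 - 14/5 - 8/5 = 7/5.

7/5


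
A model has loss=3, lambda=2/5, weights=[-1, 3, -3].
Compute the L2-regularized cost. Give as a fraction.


L2 sq norm = sum(w^2) = 19. J = 3 + 2/5 * 19 = 53/5.

53/5


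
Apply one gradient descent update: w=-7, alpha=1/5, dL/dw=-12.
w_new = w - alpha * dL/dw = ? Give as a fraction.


w_new = -7 - 1/5 * -12 = -7 - -12/5 = -23/5.

-23/5


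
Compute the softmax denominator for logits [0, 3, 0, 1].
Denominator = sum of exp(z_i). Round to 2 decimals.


Denom = e^0=1.0000 + e^3=20.0855 + e^0=1.0000 + e^1=2.7183. Sum = 24.8038, which rounds to 24.80.

24.80


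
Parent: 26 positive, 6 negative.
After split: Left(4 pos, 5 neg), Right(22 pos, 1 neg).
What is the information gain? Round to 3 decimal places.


H(parent) = 0.6962. H(left) = 0.9911, H(right) = 0.2580. Weighted = (9/32)*0.9911 + (23/32)*0.2580 = 0.4642. IG = 0.6962 - 0.4642 = 0.2320, which rounds to 0.232.

0.232


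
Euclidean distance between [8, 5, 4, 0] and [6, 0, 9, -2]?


d = sqrt(sum of squared differences). (8-6)^2=4, (5-0)^2=25, (4-9)^2=25, (0--2)^2=4. Sum = 58.

sqrt(58)


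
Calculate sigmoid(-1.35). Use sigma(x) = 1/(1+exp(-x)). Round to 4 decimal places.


sigma(-1.35) = 1/(1+e^(1.35)) = 1/(1+3.857426) = 1/4.857426 = 0.2059.

0.2059


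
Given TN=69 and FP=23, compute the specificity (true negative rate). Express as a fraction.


Specificity = TN / (TN + FP) = 69 / 92 = 3/4.

3/4


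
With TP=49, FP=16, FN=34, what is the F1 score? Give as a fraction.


Precision = 49/65 = 49/65. Recall = 49/83 = 49/83. F1 = 2*P*R/(P+R) = 49/74.

49/74


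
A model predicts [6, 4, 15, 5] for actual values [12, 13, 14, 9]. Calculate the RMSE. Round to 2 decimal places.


MSE = 33.5000. RMSE = sqrt(33.5000) = 5.79.

5.79


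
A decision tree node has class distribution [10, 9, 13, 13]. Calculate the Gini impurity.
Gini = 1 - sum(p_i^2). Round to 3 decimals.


Total = 45. Proportions: 10/45, 9/45, 13/45, 13/45. sum(p_i^2) = 0.2563. Gini = 1 - 0.2563 = 0.7437, which rounds to 0.744.

0.744


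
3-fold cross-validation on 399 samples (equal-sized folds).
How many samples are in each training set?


Each validation fold has 399/3 = 133 samples. Training set = 399 - 133 = 266.

266


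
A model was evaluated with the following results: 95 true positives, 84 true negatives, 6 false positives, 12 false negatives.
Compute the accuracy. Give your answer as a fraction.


Accuracy = (TP + TN) / (TP + TN + FP + FN) = (95 + 84) / 197 = 179/197.

179/197


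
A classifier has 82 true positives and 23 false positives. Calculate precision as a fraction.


Precision = TP / (TP + FP) = 82 / 105 = 82/105.

82/105


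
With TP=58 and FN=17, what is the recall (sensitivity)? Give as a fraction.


Recall = TP / (TP + FN) = 58 / 75 = 58/75.

58/75


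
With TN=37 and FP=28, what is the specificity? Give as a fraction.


Specificity = TN / (TN + FP) = 37 / 65 = 37/65.

37/65


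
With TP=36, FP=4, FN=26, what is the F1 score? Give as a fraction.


Precision = 36/40 = 9/10. Recall = 36/62 = 18/31. F1 = 2*P*R/(P+R) = 12/17.

12/17


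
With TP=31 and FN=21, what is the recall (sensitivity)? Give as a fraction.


Recall = TP / (TP + FN) = 31 / 52 = 31/52.

31/52


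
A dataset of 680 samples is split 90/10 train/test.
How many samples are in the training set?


Test set = 680 * 10% = 68. Training set = 680 - 68 = 612.

612


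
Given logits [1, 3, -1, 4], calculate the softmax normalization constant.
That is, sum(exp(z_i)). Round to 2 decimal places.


Denom = e^1=2.7183 + e^3=20.0855 + e^-1=0.3679 + e^4=54.5982. Sum = 77.7699, which rounds to 77.77.

77.77


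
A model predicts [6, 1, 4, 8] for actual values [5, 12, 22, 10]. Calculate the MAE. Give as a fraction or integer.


MAE = (1/4) * (|5-6|=1 + |12-1|=11 + |22-4|=18 + |10-8|=2). Sum = 32. MAE = 8.

8


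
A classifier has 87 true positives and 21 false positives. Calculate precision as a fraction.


Precision = TP / (TP + FP) = 87 / 108 = 29/36.

29/36


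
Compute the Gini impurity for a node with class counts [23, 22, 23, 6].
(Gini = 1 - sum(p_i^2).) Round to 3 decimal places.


Total = 74. Proportions: 23/74, 22/74, 23/74, 6/74. sum(p_i^2) = 0.2882. Gini = 1 - 0.2882 = 0.7118, which rounds to 0.712.

0.712


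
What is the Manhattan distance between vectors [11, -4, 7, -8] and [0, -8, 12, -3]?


d = sum of absolute differences: |11-0|=11 + |-4--8|=4 + |7-12|=5 + |-8--3|=5 = 25.

25


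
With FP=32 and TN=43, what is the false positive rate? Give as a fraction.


FPR = FP / (FP + TN) = 32 / 75 = 32/75.

32/75


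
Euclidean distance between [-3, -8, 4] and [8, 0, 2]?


d = sqrt(sum of squared differences). (-3-8)^2=121, (-8-0)^2=64, (4-2)^2=4. Sum = 189.

sqrt(189)


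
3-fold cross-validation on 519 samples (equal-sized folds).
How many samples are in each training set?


Each validation fold has 519/3 = 173 samples. Training set = 519 - 173 = 346.

346


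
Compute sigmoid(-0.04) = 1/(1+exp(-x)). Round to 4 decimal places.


sigma(-0.04) = 1/(1+e^(0.04)) = 1/(1+1.040811) = 1/2.040811 = 0.4900.

0.4900


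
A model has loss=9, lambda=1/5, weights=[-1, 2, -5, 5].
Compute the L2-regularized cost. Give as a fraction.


L2 sq norm = sum(w^2) = 55. J = 9 + 1/5 * 55 = 20.

20


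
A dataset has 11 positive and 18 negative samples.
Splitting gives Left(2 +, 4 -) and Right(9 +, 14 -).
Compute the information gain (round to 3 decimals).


H(parent) = 0.9576. H(left) = 0.9183, H(right) = 0.9656. Weighted = (6/29)*0.9183 + (23/29)*0.9656 = 0.9558. IG = 0.9576 - 0.9558 = 0.0018, which rounds to 0.002.

0.002


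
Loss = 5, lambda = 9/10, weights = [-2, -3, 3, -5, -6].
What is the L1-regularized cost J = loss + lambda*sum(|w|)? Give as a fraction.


L1 norm = sum(|w|) = 19. J = 5 + 9/10 * 19 = 221/10.

221/10


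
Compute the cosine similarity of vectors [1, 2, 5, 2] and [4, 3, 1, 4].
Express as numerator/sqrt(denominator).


dot = 23. |a|^2 = 34, |b|^2 = 42. cos = 23/sqrt(1428).

23/sqrt(1428)


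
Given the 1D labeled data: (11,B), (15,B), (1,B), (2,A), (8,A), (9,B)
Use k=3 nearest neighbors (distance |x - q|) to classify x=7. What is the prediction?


Distances: |11-7|=4, |15-7|=8, |1-7|=6, |2-7|=5, |8-7|=1, |9-7|=2. 3 nearest: (8,A), (9,B), (11,B). Counts: {'A': 1, 'B': 2}. Majority class: B.

B


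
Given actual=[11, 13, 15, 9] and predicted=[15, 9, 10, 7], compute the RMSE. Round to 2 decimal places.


MSE = 15.2500. RMSE = sqrt(15.2500) = 3.91.

3.91


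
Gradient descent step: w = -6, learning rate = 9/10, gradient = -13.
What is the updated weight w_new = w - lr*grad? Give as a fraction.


w_new = -6 - 9/10 * -13 = -6 - -117/10 = 57/10.

57/10


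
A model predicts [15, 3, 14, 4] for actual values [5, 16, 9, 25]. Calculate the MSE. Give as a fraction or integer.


MSE = (1/4) * ((5-15)^2=100 + (16-3)^2=169 + (9-14)^2=25 + (25-4)^2=441). Sum = 735. MSE = 735/4.

735/4


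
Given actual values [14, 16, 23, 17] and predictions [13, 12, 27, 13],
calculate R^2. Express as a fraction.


Mean(y) = 35/2. SS_res = 49. SS_tot = 45. R^2 = 1 - 49/(45) = -4/45.

-4/45


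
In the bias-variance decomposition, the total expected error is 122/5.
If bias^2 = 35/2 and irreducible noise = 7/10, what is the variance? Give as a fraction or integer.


Total error = bias^2 + variance + irreducible noise. So variance = 122/5 - 35/2 - 7/10 = 31/5.

31/5


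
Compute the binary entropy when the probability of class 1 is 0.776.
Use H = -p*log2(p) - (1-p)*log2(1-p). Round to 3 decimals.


H = -0.776*log2(0.776) - 0.224*log2(0.224) = 0.767.

0.767


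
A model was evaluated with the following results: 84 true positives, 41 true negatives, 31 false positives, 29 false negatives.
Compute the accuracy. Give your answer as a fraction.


Accuracy = (TP + TN) / (TP + TN + FP + FN) = (84 + 41) / 185 = 25/37.

25/37


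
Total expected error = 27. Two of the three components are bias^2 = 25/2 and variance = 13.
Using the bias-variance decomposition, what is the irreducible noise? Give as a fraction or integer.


Total error = bias^2 + variance + irreducible noise. So irreducible noise = 27 - 25/2 - 13 = 3/2.

3/2


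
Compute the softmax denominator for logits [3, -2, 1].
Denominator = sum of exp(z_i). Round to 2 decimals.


Denom = e^3=20.0855 + e^-2=0.1353 + e^1=2.7183. Sum = 22.9391, which rounds to 22.94.

22.94


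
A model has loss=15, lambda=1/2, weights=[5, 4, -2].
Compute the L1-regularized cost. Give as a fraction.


L1 norm = sum(|w|) = 11. J = 15 + 1/2 * 11 = 41/2.

41/2


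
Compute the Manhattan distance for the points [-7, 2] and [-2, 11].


d = sum of absolute differences: |-7--2|=5 + |2-11|=9 = 14.

14


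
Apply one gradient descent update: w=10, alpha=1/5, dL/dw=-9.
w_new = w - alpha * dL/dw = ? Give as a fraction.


w_new = 10 - 1/5 * -9 = 10 - -9/5 = 59/5.

59/5


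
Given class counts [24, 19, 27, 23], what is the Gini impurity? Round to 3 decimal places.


Total = 93. Proportions: 24/93, 19/93, 27/93, 23/93. sum(p_i^2) = 0.2538. Gini = 1 - 0.2538 = 0.7462, which rounds to 0.746.

0.746


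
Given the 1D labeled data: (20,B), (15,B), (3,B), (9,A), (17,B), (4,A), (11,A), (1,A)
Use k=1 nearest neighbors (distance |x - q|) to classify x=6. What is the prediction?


Distances: |20-6|=14, |15-6|=9, |3-6|=3, |9-6|=3, |17-6|=11, |4-6|=2, |11-6|=5, |1-6|=5. 1 nearest: (4,A). Counts: {'A': 1}. Majority class: A.

A


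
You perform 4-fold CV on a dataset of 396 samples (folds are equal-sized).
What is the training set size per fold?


Each validation fold has 396/4 = 99 samples. Training set = 396 - 99 = 297.

297


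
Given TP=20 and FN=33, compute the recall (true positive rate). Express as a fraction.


Recall = TP / (TP + FN) = 20 / 53 = 20/53.

20/53


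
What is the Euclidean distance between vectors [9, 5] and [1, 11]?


d = sqrt(sum of squared differences). (9-1)^2=64, (5-11)^2=36. Sum = 100.

10


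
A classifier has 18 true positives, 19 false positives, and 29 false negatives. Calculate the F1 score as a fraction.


Precision = 18/37 = 18/37. Recall = 18/47 = 18/47. F1 = 2*P*R/(P+R) = 3/7.

3/7


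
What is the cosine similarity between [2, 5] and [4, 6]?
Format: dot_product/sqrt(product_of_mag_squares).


dot = 38. |a|^2 = 29, |b|^2 = 52. cos = 38/sqrt(1508).

38/sqrt(1508)


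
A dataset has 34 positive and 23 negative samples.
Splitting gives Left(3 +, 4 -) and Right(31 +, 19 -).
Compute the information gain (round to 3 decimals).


H(parent) = 0.9730. H(left) = 0.9852, H(right) = 0.9580. Weighted = (7/57)*0.9852 + (50/57)*0.9580 = 0.9613. IG = 0.9730 - 0.9613 = 0.0117, which rounds to 0.012.

0.012


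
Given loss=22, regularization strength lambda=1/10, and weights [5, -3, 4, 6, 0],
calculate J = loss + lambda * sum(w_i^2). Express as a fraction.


L2 sq norm = sum(w^2) = 86. J = 22 + 1/10 * 86 = 153/5.

153/5


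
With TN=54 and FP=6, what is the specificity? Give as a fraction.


Specificity = TN / (TN + FP) = 54 / 60 = 9/10.

9/10


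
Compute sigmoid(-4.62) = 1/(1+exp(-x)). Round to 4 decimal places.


sigma(-4.62) = 1/(1+e^(4.62)) = 1/(1+101.494032) = 1/102.494032 = 0.0098.

0.0098


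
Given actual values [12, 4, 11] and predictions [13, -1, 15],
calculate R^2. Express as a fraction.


Mean(y) = 9. SS_res = 42. SS_tot = 38. R^2 = 1 - 42/(38) = -2/19.

-2/19


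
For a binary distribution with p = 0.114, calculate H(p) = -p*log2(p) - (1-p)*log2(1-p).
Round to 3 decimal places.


H = -0.114*log2(0.114) - 0.886*log2(0.886) = 0.512.

0.512


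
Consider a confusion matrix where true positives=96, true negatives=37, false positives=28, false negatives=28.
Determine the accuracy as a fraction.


Accuracy = (TP + TN) / (TP + TN + FP + FN) = (96 + 37) / 189 = 19/27.

19/27


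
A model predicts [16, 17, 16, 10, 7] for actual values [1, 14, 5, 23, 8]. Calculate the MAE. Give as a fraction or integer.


MAE = (1/5) * (|1-16|=15 + |14-17|=3 + |5-16|=11 + |23-10|=13 + |8-7|=1). Sum = 43. MAE = 43/5.

43/5


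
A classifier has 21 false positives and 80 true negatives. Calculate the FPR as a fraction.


FPR = FP / (FP + TN) = 21 / 101 = 21/101.

21/101


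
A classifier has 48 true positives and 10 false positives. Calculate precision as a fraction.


Precision = TP / (TP + FP) = 48 / 58 = 24/29.

24/29


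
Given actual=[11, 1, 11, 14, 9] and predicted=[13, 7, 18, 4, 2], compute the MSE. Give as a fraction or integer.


MSE = (1/5) * ((11-13)^2=4 + (1-7)^2=36 + (11-18)^2=49 + (14-4)^2=100 + (9-2)^2=49). Sum = 238. MSE = 238/5.

238/5


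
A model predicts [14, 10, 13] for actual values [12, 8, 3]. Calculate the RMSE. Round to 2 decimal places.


MSE = 36.0000. RMSE = sqrt(36.0000) = 6.00.

6.00


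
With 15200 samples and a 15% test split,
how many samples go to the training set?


Test set = 15200 * 15% = 2280. Training set = 15200 - 2280 = 12920.

12920


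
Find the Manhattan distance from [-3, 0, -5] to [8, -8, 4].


d = sum of absolute differences: |-3-8|=11 + |0--8|=8 + |-5-4|=9 = 28.

28


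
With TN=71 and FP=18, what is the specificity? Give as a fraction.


Specificity = TN / (TN + FP) = 71 / 89 = 71/89.

71/89


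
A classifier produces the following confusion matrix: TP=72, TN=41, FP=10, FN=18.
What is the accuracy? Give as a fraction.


Accuracy = (TP + TN) / (TP + TN + FP + FN) = (72 + 41) / 141 = 113/141.

113/141


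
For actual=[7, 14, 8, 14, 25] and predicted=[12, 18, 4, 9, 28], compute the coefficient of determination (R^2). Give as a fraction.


Mean(y) = 68/5. SS_res = 91. SS_tot = 1026/5. R^2 = 1 - 91/(1026/5) = 571/1026.

571/1026


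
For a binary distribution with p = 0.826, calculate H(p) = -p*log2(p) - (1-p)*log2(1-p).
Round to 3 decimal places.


H = -0.826*log2(0.826) - 0.174*log2(0.174) = 0.667.

0.667


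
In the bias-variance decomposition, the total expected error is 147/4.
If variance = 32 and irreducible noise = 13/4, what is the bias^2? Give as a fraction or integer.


Total error = bias^2 + variance + irreducible noise. So bias^2 = 147/4 - 32 - 13/4 = 3/2.

3/2


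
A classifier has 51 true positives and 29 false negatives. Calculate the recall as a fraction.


Recall = TP / (TP + FN) = 51 / 80 = 51/80.

51/80


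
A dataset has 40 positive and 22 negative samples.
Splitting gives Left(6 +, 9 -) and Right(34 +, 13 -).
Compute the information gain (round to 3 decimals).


H(parent) = 0.9383. H(left) = 0.9710, H(right) = 0.8508. Weighted = (15/62)*0.9710 + (47/62)*0.8508 = 0.8799. IG = 0.9383 - 0.8799 = 0.0584, which rounds to 0.058.

0.058


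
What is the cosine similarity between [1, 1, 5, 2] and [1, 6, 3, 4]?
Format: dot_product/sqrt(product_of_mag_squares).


dot = 30. |a|^2 = 31, |b|^2 = 62. cos = 30/sqrt(1922).

30/sqrt(1922)
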